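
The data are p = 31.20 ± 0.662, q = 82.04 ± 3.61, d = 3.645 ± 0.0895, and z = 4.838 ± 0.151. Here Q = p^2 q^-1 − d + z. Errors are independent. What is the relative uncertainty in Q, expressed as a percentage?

Let w = p^2·q^-1 = 11.87. δw/w = √((2·δp/p)² + (-1·δq/q)²) = √(0.00180 + 0.00194) = 0.0611, so δw = 0.725.
Q = w − d + z: δQ = √(δw² + δd² + δz²) = √(0.526 + 0.00801 + 0.0228) = 0.746
Q = 13.06, so δQ/Q = 0.746/13.06 = 0.0571.

5.71%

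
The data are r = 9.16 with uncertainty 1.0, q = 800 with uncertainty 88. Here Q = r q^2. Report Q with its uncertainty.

Since Q is a product/quotient, work with relative uncertainties:
  (1·δr/r)² = (1×0.109)² = 0.0119;  (2·δq/q)² = (2×0.110)² = 0.0484
δQ/Q = √(0.0603) = 0.246
Q = 5.86e+06, so δQ = 0.246 × 5.86e+06 = 1.44e+06.

(5.86 ± 1.44) × 10^6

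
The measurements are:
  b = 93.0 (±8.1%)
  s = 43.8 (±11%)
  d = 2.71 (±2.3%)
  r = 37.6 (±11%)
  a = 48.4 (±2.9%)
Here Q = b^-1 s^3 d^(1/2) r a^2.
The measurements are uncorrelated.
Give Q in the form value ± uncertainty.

(1.31 ± 0.474) × 10^8

Each factor contributes (exponent × relative error)² to (δQ/Q)²:
  (-1·δb/b)² = (-1×0.0810)² = 0.00656;  (3·δs/s)² = (3×0.110)² = 0.109;  (½·δd/d)² = (0.5×0.0230)² = 0.000132;  (1·δr/r)² = (1×0.110)² = 0.0121;  (2·δa/a)² = (2×0.0290)² = 0.00336
δQ/Q = √(0.131) = 0.362
Q = 1.31e+08, so δQ = 0.362 × 1.31e+08 = 4.74e+07.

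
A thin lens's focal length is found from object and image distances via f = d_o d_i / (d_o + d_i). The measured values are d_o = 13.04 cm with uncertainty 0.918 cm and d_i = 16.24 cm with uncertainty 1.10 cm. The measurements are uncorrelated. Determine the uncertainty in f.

0.357 cm

∂f/∂d_o = (d_i/(d_o+d_i))² = 0.308;  ∂f/∂d_i = (d_o/(d_o+d_i))² = 0.198
δf = √((∂f/∂d_o · δd_o)² + (∂f/∂d_i · δd_i)²) = √(0.0798 + 0.0476) = 0.357 cm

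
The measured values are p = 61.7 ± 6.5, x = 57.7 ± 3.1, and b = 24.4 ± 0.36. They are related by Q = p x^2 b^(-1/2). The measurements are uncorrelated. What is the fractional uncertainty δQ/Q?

0.151

Q is a product of powers, so relative uncertainties combine in quadrature:
  (1·δp/p)² = (1×0.105)² = 0.0111;  (2·δx/x)² = (2×0.0537)² = 0.0115;  (−½·δb/b)² = (-0.5×0.0148)² = 5.44e-05
δQ/Q = √(0.0227) = 0.151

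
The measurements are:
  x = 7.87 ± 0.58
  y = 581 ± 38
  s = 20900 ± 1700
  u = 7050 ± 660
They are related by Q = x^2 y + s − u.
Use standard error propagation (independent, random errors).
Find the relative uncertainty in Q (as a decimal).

Let p = x^2·y = 36000. δp/p = √((2·δx/x)² + (1·δy/y)²) = √(0.0217 + 0.00428) = 0.161, so δp = 5800.
Q = p + s − u: δQ = √(δp² + δs² + δu²) = √(3.37e+07 + 2.89e+06 + 4.36e+05) = 6080
Q = 49800, so δQ/Q = 6080/49800 = 0.122.

0.122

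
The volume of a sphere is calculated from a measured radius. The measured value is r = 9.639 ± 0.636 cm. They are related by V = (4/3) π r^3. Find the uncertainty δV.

V is a product of powers, so relative uncertainties combine in quadrature:
  (3·δr/r)² = (3×0.0660)² = 0.0392
δV/V = √(0.0392) = 0.198
V = 3751 cm^3, so δV = 0.198 × 3751 = 743 cm^3.

743 cm^3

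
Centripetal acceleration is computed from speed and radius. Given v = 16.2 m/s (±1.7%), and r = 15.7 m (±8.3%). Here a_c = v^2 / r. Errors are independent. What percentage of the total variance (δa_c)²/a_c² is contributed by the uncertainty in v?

14.4%

(δa_c/a_c)² = (2·δv/v)² + (-1·δr/r)²
  v term: (2×0.0170)² = 0.00116
  r term: (-1×0.0830)² = 0.00689
Total = 0.00805. Share from v = 0.00116/0.00805 = 0.144.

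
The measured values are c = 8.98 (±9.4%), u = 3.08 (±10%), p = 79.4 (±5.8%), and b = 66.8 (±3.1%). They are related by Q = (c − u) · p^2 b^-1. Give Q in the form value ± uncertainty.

557 ± 108

Let w = c − u = 5.90. δw = √(δc² + δu²) = √(0.713 + 0.0949) = 0.899, so δw/w = 0.152.
Q is then a monomial in w, p, b:
δQ/Q = √((δw/w)² + (2·δp/p)² + (-1·δb/b)²) = √(0.0232 + 0.0135 + 0.000961) = 0.194
Q = 557, so δQ = 0.194 × 557 = 108.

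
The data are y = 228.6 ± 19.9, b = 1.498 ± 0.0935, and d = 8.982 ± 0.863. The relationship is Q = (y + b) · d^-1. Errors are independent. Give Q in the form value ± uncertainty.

25.62 ± 3.31

Let u = y + b = 230.1. δu = √(δy² + δb²) = √(396 + 0.00874) = 19.9, so δu/u = 0.0865.
Q is then a monomial in u, d:
δQ/Q = √((δu/u)² + (-1·δd/d)²) = √(0.00748 + 0.00923) = 0.129
Q = 25.62, so δQ = 0.129 × 25.62 = 3.31.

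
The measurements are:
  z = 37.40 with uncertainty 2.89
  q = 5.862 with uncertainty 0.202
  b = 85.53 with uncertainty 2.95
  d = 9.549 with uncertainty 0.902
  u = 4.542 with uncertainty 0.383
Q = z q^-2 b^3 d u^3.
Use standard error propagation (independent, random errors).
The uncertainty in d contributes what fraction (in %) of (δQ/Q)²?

9.46%

(δQ/Q)² = (1·δz/z)² + (-2·δq/q)² + (3·δb/b)² + (1·δd/d)² + (3·δu/u)²
  z term: (1×0.0773)² = 0.00597
  q term: (-2×0.0345)² = 0.00475
  b term: (3×0.0345)² = 0.0107
  d term: (1×0.0945)² = 0.00892
  u term: (3×0.0843)² = 0.0640
Total = 0.0943. Share from d = 0.00892/0.0943 = 0.0946.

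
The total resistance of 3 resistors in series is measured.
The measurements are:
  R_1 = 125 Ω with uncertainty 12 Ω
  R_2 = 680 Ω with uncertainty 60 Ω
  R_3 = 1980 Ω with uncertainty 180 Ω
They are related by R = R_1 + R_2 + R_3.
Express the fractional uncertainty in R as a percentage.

Each term contributes (cᵢ δxᵢ)² to (δR)²:
  (δR_1)² = 144;  (δR_2)² = 3600;  (δR_3)² = 32400
δR = √(36100) = 190 Ω
R = 2780 Ω, so δR/R = 190/2780 = 0.0683.

6.83%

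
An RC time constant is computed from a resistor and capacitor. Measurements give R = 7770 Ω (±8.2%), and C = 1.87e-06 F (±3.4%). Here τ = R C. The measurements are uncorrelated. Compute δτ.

0.00129 s

Each factor contributes (exponent × relative error)² to (δτ/τ)²:
  (1·δR/R)² = (1×0.0820)² = 0.00672;  (1·δC/C)² = (1×0.0340)² = 0.00116
δτ/τ = √(0.00788) = 0.0888
τ = 0.0145 s, so δτ = 0.0888 × 0.0145 = 0.00129 s.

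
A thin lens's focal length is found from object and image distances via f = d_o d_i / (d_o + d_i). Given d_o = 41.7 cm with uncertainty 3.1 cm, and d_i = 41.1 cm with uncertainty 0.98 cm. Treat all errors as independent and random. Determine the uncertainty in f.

∂f/∂d_o = (d_i/(d_o+d_i))² = 0.246;  ∂f/∂d_i = (d_o/(d_o+d_i))² = 0.254
δf = √((∂f/∂d_o · δd_o)² + (∂f/∂d_i · δd_i)²) = √(0.583 + 0.0618) = 0.803 cm

0.803 cm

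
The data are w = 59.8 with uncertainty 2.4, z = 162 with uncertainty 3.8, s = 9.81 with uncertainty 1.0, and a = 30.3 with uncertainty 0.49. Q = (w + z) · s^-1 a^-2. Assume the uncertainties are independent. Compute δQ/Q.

0.109

Let u = w + z = 222. δu = √(δw² + δz²) = √(5.76 + 14.4) = 4.49, so δu/u = 0.0203.
Q is then a monomial in u, s, a:
δQ/Q = √((δu/u)² + (-1·δs/s)² + (-2·δa/a)²) = √(0.000411 + 0.0104 + 0.00105) = 0.109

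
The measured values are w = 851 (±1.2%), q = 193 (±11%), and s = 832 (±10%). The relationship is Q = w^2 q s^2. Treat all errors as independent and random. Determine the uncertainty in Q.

2.22e+13

Q is a product of powers, so relative uncertainties combine in quadrature:
  (2·δw/w)² = (2×0.0120)² = 0.000576;  (1·δq/q)² = (1×0.110)² = 0.0121;  (2·δs/s)² = (2×0.100)² = 0.0400
δQ/Q = √(0.0527) = 0.230
Q = 9.68e+13, so δQ = 0.230 × 9.68e+13 = 2.22e+13.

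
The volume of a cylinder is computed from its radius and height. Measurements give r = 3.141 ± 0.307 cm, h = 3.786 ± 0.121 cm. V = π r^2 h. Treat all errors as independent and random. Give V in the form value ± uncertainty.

V is a product of powers, so relative uncertainties combine in quadrature:
  (2·δr/r)² = (2×0.0977)² = 0.0382;  (1·δh/h)² = (1×0.0320)² = 0.00102
δV/V = √(0.0392) = 0.198
V = 117.3 cm^3, so δV = 0.198 × 117.3 = 23.2 cm^3.

117.3 ± 23.2 cm^3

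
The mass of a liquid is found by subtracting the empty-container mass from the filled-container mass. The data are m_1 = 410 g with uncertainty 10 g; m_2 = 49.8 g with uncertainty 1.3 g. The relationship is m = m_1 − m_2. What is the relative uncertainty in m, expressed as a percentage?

2.80%

Absolute uncertainties add in quadrature for a linear combination:
  (δm_1)² = 100;  (δm_2)² = 1.69
δm = √(102) = 10.1 g
m = 360 g, so δm/m = 10.1/360 = 0.0280.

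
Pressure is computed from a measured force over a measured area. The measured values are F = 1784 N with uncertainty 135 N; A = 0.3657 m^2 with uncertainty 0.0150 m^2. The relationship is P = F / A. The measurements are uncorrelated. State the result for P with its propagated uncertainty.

4878 ± 420 Pa

P is a product of powers, so relative uncertainties combine in quadrature:
  (1·δF/F)² = (1×0.0757)² = 0.00573;  (-1·δA/A)² = (-1×0.0410)² = 0.00168
δP/P = √(0.00741) = 0.0861
P = 4878 Pa, so δP = 0.0861 × 4878 = 420 Pa.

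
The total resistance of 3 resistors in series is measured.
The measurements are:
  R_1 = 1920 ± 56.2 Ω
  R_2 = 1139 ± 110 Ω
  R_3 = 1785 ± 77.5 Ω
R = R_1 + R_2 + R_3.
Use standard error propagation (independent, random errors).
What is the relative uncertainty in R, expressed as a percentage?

Sums and differences: (δR)² = Σ (cᵢ δxᵢ)².
  (δR_1)² = 3160;  (δR_2)² = 12100;  (δR_3)² = 6010
δR = √(21300) = 146 Ω
R = 4844 Ω, so δR/R = 146/4844 = 0.0301.

3.01%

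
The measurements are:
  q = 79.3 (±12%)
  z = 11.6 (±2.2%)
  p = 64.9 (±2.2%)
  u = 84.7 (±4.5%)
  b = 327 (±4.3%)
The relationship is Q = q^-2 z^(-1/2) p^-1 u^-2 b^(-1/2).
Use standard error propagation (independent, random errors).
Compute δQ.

1.43e-12

Relative error in a monomial: (δQ/Q)² = Σ (nᵢ · δxᵢ/xᵢ)².
  (-2·δq/q)² = (-2×0.120)² = 0.0576;  (−½·δz/z)² = (-0.5×0.0220)² = 0.000121;  (-1·δp/p)² = (-1×0.0220)² = 0.000484;  (-2·δu/u)² = (-2×0.0450)² = 0.00810;  (−½·δb/b)² = (-0.5×0.0430)² = 0.000462
δQ/Q = √(0.0668) = 0.258
Q = 5.55e-12, so δQ = 0.258 × 5.55e-12 = 1.43e-12.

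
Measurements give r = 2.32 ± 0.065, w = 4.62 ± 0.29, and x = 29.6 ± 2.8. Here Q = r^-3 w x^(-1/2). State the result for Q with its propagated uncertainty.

0.0680 ± 0.00783

Products/powers → add relative errors in quadrature, weighted by exponent:
  (-3·δr/r)² = (-3×0.0280)² = 0.00706;  (1·δw/w)² = (1×0.0628)² = 0.00394;  (−½·δx/x)² = (-0.5×0.0946)² = 0.00224
δQ/Q = √(0.0132) = 0.115
Q = 0.0680, so δQ = 0.115 × 0.0680 = 0.00783.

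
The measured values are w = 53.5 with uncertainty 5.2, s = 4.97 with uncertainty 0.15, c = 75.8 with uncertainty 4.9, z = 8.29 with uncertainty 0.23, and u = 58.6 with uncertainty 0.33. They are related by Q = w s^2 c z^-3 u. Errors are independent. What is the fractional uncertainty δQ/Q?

0.156

Q is a product of powers, so relative uncertainties combine in quadrature:
  (1·δw/w)² = (1×0.0972)² = 0.00945;  (2·δs/s)² = (2×0.0302)² = 0.00364;  (1·δc/c)² = (1×0.0646)² = 0.00418;  (-3·δz/z)² = (-3×0.0277)² = 0.00693;  (1·δu/u)² = (1×0.00563)² = 3.17e-05
δQ/Q = √(0.0242) = 0.156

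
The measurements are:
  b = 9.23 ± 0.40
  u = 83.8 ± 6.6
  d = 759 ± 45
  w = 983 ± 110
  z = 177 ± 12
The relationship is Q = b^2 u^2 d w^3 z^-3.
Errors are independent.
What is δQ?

3.39e+10

For a monomial Q ∝ b^2, u^2, d, w^3, z^-3, fractional errors add in quadrature:
  (2·δb/b)² = (2×0.0433)² = 0.00751;  (2·δu/u)² = (2×0.0788)² = 0.0248;  (1·δd/d)² = (1×0.0593)² = 0.00352;  (3·δw/w)² = (3×0.112)² = 0.113;  (-3·δz/z)² = (-3×0.0678)² = 0.0414
δQ/Q = √(0.190) = 0.436
Q = 7.78e+10, so δQ = 0.436 × 7.78e+10 = 3.39e+10.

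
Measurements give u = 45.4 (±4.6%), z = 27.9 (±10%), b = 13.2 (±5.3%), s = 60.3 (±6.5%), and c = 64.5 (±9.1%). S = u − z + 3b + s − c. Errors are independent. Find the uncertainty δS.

8.15

Each term contributes (cᵢ δxᵢ)² to (δS)²:
  (δu)² = 4.36;  (δz)² = 7.78;  (3·δb)² = 4.40;  (δs)² = 15.4;  (δc)² = 34.5
δS = √(66.4) = 8.15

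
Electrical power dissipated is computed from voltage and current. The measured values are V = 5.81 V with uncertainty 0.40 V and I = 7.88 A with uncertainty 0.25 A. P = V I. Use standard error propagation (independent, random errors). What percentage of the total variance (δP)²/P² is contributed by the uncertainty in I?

17.5%

(δP/P)² = (1·δV/V)² + (1·δI/I)²
  V term: (1×0.0688)² = 0.00474
  I term: (1×0.0317)² = 0.00101
Total = 0.00575. Share from I = 0.00101/0.00575 = 0.175.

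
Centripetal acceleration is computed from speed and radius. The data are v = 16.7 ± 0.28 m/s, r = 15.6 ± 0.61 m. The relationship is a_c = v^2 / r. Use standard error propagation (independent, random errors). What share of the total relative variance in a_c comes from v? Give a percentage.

(δa_c/a_c)² = (2·δv/v)² + (-1·δr/r)²
  v term: (2×0.0168)² = 0.00112
  r term: (-1×0.0391)² = 0.00153
Total = 0.00265. Share from v = 0.00112/0.00265 = 0.424.

42.4%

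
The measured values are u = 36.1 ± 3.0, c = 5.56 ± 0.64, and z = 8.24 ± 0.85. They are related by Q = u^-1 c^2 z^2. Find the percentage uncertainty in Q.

32.0%

Q is a product of powers, so relative uncertainties combine in quadrature:
  (-1·δu/u)² = (-1×0.0831)² = 0.00691;  (2·δc/c)² = (2×0.115)² = 0.0530;  (2·δz/z)² = (2×0.103)² = 0.0426
δQ/Q = √(0.102) = 0.320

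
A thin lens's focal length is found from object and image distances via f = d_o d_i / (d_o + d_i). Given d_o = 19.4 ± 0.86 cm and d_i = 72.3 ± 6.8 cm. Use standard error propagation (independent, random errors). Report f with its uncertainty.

∂f/∂d_o = (d_i/(d_o+d_i))² = 0.622;  ∂f/∂d_i = (d_o/(d_o+d_i))² = 0.0448
δf = √((∂f/∂d_o · δd_o)² + (∂f/∂d_i · δd_i)²) = √(0.286 + 0.0926) = 0.615 cm
f = 15.3 cm.

15.3 ± 0.615 cm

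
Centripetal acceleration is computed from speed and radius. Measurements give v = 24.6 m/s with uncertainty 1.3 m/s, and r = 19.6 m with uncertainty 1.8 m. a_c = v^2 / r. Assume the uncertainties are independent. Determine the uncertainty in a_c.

For a monomial a_c ∝ v^2, r^-1, fractional errors add in quadrature:
  (2·δv/v)² = (2×0.0528)² = 0.0112;  (-1·δr/r)² = (-1×0.0918)² = 0.00843
δa_c/a_c = √(0.0196) = 0.140
a_c = 30.9 m/s^2, so δa_c = 0.140 × 30.9 = 4.32 m/s^2.

4.32 m/s^2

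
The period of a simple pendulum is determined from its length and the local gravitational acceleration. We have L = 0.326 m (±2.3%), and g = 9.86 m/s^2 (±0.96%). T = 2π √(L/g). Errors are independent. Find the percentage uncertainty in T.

1.25%

T is a product of powers, so relative uncertainties combine in quadrature:
  (½·δL/L)² = (0.5×0.0230)² = 0.000132;  (−½·δg/g)² = (-0.5×0.00960)² = 2.3e-05
δT/T = √(0.000155) = 0.0125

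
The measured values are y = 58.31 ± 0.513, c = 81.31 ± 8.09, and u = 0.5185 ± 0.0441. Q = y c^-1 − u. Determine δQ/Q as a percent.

42.3%

Let p = y·c^-1 = 0.7171. δp/p = √((1·δy/y)² + (-1·δc/c)²) = √(7.74e-05 + 0.00990) = 0.0999, so δp = 0.0716.
Q = p − u: δQ = √(δp² + δu²) = √(0.00513 + 0.00194) = 0.0841
Q = 0.1986, so δQ/Q = 0.0841/0.1986 = 0.423.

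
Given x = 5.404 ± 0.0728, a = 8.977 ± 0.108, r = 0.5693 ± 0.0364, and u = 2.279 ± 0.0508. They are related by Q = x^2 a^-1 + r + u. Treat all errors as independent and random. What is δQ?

Let p = x^2·a^-1 = 3.253. δp/p = √((2·δx/x)² + (-1·δa/a)²) = √(0.000726 + 0.000145) = 0.0295, so δp = 0.0960.
Q = p + r + u: δQ = √(δp² + δr² + δu²) = √(0.00921 + 0.00132 + 0.00258) = 0.115

0.115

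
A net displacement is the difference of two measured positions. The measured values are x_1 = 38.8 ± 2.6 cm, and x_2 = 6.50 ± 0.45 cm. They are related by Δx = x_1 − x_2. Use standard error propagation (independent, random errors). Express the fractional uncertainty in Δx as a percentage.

8.17%

Each term contributes (cᵢ δxᵢ)² to (δΔx)²:
  (δx_1)² = 6.76;  (δx_2)² = 0.203
δΔx = √(6.96) = 2.64 cm
Δx = 32.3 cm, so δΔx/Δx = 2.64/32.3 = 0.0817.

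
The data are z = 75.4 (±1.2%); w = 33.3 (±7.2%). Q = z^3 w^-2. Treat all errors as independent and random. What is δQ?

Q is a product of powers, so relative uncertainties combine in quadrature:
  (3·δz/z)² = (3×0.0120)² = 0.00130;  (-2·δw/w)² = (-2×0.0720)² = 0.0207
δQ/Q = √(0.0220) = 0.148
Q = 387, so δQ = 0.148 × 387 = 57.4.

57.4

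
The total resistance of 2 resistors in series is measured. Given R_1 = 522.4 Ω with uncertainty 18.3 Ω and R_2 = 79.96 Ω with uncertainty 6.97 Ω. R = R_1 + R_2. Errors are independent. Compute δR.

For a sum/difference, combine absolute errors in quadrature:
  (δR_1)² = 335;  (δR_2)² = 48.6
δR = √(383) = 19.6 Ω

19.6 Ω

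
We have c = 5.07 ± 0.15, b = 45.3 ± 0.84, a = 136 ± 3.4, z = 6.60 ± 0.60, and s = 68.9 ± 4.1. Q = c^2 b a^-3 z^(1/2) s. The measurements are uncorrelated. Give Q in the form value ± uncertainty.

0.0819 ± 0.0101

Each factor contributes (exponent × relative error)² to (δQ/Q)²:
  (2·δc/c)² = (2×0.0296)² = 0.00350;  (1·δb/b)² = (1×0.0185)² = 0.000344;  (-3·δa/a)² = (-3×0.0250)² = 0.00562;  (½·δz/z)² = (0.5×0.0909)² = 0.00207;  (1·δs/s)² = (1×0.0595)² = 0.00354
δQ/Q = √(0.0151) = 0.123
Q = 0.0819, so δQ = 0.123 × 0.0819 = 0.0101.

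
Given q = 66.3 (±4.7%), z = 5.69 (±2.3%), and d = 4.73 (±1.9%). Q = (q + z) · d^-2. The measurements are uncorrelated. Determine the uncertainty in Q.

Let u = q + z = 72.0. δu = √(δq² + δz²) = √(9.71 + 0.0171) = 3.12, so δu/u = 0.0433.
Q is then a monomial in u, d:
δQ/Q = √((δu/u)² + (-2·δd/d)²) = √(0.00188 + 0.00144) = 0.0576
Q = 3.22, so δQ = 0.0576 × 3.22 = 0.185.

0.185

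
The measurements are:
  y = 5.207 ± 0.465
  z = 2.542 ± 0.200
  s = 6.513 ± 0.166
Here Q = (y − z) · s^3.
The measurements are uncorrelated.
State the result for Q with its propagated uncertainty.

Let u = y − z = 2.665. δu = √(δy² + δz²) = √(0.216 + 0.0400) = 0.506, so δu/u = 0.190.
Q is then a monomial in u, s:
δQ/Q = √((δu/u)² + (3·δs/s)²) = √(0.0361 + 0.00585) = 0.205
Q = 736.3, so δQ = 0.205 × 736.3 = 151.

736.3 ± 151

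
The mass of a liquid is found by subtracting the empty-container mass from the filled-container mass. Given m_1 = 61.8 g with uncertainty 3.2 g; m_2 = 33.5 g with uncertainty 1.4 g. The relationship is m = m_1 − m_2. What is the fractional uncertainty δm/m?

Each term contributes (cᵢ δxᵢ)² to (δm)²:
  (δm_1)² = 10.2;  (δm_2)² = 1.96
δm = √(12.2) = 3.49 g
m = 28.3 g, so δm/m = 3.49/28.3 = 0.123.

0.123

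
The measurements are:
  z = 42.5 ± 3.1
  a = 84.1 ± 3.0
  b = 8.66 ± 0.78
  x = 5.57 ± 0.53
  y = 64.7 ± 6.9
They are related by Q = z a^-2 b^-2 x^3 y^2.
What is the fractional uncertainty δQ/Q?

Relative error in a monomial: (δQ/Q)² = Σ (nᵢ · δxᵢ/xᵢ)².
  (1·δz/z)² = (1×0.0729)² = 0.00532;  (-2·δa/a)² = (-2×0.0357)² = 0.00509;  (-2·δb/b)² = (-2×0.0901)² = 0.0324;  (3·δx/x)² = (3×0.0952)² = 0.0815;  (2·δy/y)² = (2×0.107)² = 0.0455
δQ/Q = √(0.170) = 0.412

0.412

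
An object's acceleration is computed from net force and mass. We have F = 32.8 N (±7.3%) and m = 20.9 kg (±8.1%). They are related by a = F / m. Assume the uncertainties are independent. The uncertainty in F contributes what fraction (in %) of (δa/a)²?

44.8%

(δa/a)² = (1·δF/F)² + (-1·δm/m)²
  F term: (1×0.0730)² = 0.00533
  m term: (-1×0.0810)² = 0.00656
Total = 0.0119. Share from F = 0.00533/0.0119 = 0.448.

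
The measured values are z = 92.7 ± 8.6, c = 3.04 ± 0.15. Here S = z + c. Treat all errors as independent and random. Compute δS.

S is a linear combination, so absolute uncertainties add in quadrature:
  (δz)² = 74.0;  (δc)² = 0.0225
δS = √(74.0) = 8.60

8.60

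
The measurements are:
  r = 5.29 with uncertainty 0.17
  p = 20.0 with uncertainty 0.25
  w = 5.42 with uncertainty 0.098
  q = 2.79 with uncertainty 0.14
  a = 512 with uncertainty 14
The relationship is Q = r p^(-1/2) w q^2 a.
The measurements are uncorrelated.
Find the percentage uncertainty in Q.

11.1%

Q is a product of powers, so relative uncertainties combine in quadrature:
  (1·δr/r)² = (1×0.0321)² = 0.00103;  (−½·δp/p)² = (-0.5×0.0125)² = 3.91e-05;  (1·δw/w)² = (1×0.0181)² = 0.000327;  (2·δq/q)² = (2×0.0502)² = 0.0101;  (1·δa/a)² = (1×0.0273)² = 0.000748
δQ/Q = √(0.0122) = 0.111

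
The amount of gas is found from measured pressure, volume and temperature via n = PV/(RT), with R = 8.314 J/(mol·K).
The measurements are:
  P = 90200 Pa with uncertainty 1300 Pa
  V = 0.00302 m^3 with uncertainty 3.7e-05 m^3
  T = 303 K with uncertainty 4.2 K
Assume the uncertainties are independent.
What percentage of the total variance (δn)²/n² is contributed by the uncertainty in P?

(δn/n)² = (1·δP/P)² + (1·δV/V)² + (-1·δT/T)²
  P term: (1×0.0144)² = 0.000208
  V term: (1×0.0123)² = 0.000150
  T term: (-1×0.0139)² = 0.000192
Total = 0.000550. Share from P = 0.000208/0.000550 = 0.378.

37.8%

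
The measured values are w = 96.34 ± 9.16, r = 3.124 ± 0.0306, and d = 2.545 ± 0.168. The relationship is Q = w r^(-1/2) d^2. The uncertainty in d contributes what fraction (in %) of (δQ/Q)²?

65.8%

(δQ/Q)² = (1·δw/w)² + (−½·δr/r)² + (2·δd/d)²
  w term: (1×0.0951)² = 0.00904
  r term: (-0.5×0.00980)² = 2.4e-05
  d term: (2×0.0660)² = 0.0174
Total = 0.0265. Share from d = 0.0174/0.0265 = 0.658.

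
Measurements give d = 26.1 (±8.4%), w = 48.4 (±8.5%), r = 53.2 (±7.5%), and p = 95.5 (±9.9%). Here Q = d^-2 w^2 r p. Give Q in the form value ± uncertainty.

17500 ± 4710

Relative error in a monomial: (δQ/Q)² = Σ (nᵢ · δxᵢ/xᵢ)².
  (-2·δd/d)² = (-2×0.0840)² = 0.0282;  (2·δw/w)² = (2×0.0850)² = 0.0289;  (1·δr/r)² = (1×0.0750)² = 0.00562;  (1·δp/p)² = (1×0.0990)² = 0.00980
δQ/Q = √(0.0726) = 0.269
Q = 17500, so δQ = 0.269 × 17500 = 4710.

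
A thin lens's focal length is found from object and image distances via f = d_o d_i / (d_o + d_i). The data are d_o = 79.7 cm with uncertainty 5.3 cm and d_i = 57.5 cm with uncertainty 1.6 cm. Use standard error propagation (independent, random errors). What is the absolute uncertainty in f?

1.08 cm

∂f/∂d_o = (d_i/(d_o+d_i))² = 0.176;  ∂f/∂d_i = (d_o/(d_o+d_i))² = 0.337
δf = √((∂f/∂d_o · δd_o)² + (∂f/∂d_i · δd_i)²) = √(0.867 + 0.292) = 1.08 cm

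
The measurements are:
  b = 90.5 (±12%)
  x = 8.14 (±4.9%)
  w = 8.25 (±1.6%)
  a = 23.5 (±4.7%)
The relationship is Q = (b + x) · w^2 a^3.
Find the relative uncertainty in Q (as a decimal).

Let u = b + x = 98.6. δu = √(δb² + δx²) = √(118 + 0.159) = 10.9, so δu/u = 0.110.
Q is then a monomial in u, w, a:
δQ/Q = √((δu/u)² + (2·δw/w)² + (3·δa/a)²) = √(0.0121 + 0.00102 + 0.0199) = 0.182

0.182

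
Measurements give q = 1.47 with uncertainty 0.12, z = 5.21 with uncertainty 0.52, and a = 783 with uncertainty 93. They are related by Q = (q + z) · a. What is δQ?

Let u = q + z = 6.68. δu = √(δq² + δz²) = √(0.0144 + 0.270) = 0.534, so δu/u = 0.0799.
Q is then a monomial in u, a:
δQ/Q = √((δu/u)² + (1·δa/a)²) = √(0.00638 + 0.0141) = 0.143
Q = 5230, so δQ = 0.143 × 5230 = 749.

749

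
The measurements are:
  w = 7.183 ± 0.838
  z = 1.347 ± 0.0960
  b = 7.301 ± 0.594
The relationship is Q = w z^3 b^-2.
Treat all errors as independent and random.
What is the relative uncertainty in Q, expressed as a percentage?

Since Q is a product/quotient, work with relative uncertainties:
  (1·δw/w)² = (1×0.117)² = 0.0136;  (3·δz/z)² = (3×0.0713)² = 0.0457;  (-2·δb/b)² = (-2×0.0814)² = 0.0265
δQ/Q = √(0.0858) = 0.293

29.3%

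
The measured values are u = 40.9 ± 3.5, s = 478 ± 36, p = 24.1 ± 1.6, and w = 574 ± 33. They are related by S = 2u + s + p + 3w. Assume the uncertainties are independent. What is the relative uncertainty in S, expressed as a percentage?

S is a linear combination, so absolute uncertainties add in quadrature:
  (2·δu)² = 49.0;  (δs)² = 1300;  (δp)² = 2.56;  (3·δw)² = 9800
δS = √(11100) = 106
S = 2310, so δS/S = 106/2310 = 0.0458.

4.58%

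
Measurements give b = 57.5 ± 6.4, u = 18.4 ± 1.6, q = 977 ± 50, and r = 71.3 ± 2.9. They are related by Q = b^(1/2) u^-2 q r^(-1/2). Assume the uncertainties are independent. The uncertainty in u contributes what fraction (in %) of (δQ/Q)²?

83.1%

(δQ/Q)² = (½·δb/b)² + (-2·δu/u)² + (1·δq/q)² + (−½·δr/r)²
  b term: (0.5×0.111)² = 0.00310
  u term: (-2×0.0870)² = 0.0302
  q term: (1×0.0512)² = 0.00262
  r term: (-0.5×0.0407)² = 0.000414
Total = 0.0364. Share from u = 0.0302/0.0364 = 0.831.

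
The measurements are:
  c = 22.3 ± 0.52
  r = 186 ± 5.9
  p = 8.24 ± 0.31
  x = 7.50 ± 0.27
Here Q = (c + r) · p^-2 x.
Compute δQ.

Let u = c + r = 208. δu = √(δc² + δr²) = √(0.270 + 34.8) = 5.92, so δu/u = 0.0284.
Q is then a monomial in u, p, x:
δQ/Q = √((δu/u)² + (-2·δp/p)² + (1·δx/x)²) = √(0.000809 + 0.00566 + 0.00130) = 0.0881
Q = 23.0, so δQ = 0.0881 × 23.0 = 2.03.

2.03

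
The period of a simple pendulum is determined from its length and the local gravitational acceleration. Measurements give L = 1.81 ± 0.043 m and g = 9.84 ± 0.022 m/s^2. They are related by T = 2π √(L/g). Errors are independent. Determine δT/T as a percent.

1.19%

Products/powers → add relative errors in quadrature, weighted by exponent:
  (½·δL/L)² = (0.5×0.0238)² = 0.000141;  (−½·δg/g)² = (-0.5×0.00224)² = 1.25e-06
δT/T = √(0.000142) = 0.0119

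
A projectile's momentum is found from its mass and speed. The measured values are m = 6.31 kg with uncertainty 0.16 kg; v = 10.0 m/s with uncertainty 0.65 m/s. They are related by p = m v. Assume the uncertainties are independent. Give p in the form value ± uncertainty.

63.1 ± 4.40 kg·m/s

For a monomial p ∝ m, v, fractional errors add in quadrature:
  (1·δm/m)² = (1×0.0254)² = 0.000643;  (1·δv/v)² = (1×0.0650)² = 0.00423
δp/p = √(0.00487) = 0.0698
p = 63.1 kg·m/s, so δp = 0.0698 × 63.1 = 4.40 kg·m/s.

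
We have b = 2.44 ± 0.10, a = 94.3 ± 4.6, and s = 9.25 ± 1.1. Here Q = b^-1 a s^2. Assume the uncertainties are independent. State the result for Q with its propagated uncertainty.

3310 ± 814

For a monomial Q ∝ b^-1, a, s^2, fractional errors add in quadrature:
  (-1·δb/b)² = (-1×0.0410)² = 0.00168;  (1·δa/a)² = (1×0.0488)² = 0.00238;  (2·δs/s)² = (2×0.119)² = 0.0566
δQ/Q = √(0.0606) = 0.246
Q = 3310, so δQ = 0.246 × 3310 = 814.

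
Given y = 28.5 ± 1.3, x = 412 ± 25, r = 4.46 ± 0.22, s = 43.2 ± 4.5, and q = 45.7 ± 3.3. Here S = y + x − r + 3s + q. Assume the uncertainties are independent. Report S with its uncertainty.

Sums and differences: (δS)² = Σ (cᵢ δxᵢ)².
  (δy)² = 1.69;  (δx)² = 625;  (δr)² = 0.0484;  (3·δs)² = 182;  (δq)² = 10.9
δS = √(820) = 28.6
S = 611.

611 ± 28.6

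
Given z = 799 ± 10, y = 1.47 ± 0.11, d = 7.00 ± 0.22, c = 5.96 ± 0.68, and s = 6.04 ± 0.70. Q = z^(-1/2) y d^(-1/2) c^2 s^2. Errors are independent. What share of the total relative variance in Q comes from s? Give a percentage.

48.1%

(δQ/Q)² = (−½·δz/z)² + (1·δy/y)² + (−½·δd/d)² + (2·δc/c)² + (2·δs/s)²
  z term: (-0.5×0.0125)² = 3.92e-05
  y term: (1×0.0748)² = 0.00560
  d term: (-0.5×0.0314)² = 0.000247
  c term: (2×0.114)² = 0.0521
  s term: (2×0.116)² = 0.0537
Total = 0.112. Share from s = 0.0537/0.112 = 0.481.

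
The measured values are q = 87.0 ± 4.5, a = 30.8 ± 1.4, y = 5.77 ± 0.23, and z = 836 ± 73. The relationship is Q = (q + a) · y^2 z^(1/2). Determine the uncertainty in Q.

11300

Let u = q + a = 118. δu = √(δq² + δa²) = √(20.2 + 1.96) = 4.71, so δu/u = 0.0400.
Q is then a monomial in u, y, z:
δQ/Q = √((δu/u)² + (2·δy/y)² + (½·δz/z)²) = √(0.00160 + 0.00636 + 0.00191) = 0.0993
Q = 1.13e+05, so δQ = 0.0993 × 1.13e+05 = 11300.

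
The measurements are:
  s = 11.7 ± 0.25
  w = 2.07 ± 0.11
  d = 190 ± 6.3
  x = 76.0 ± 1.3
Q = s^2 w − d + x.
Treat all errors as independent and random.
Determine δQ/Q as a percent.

Let p = s^2·w = 283. δp/p = √((2·δs/s)² + (1·δw/w)²) = √(0.00183 + 0.00282) = 0.0682, so δp = 19.3.
Q = p − d + x: δQ = √(δp² + δd² + δx²) = √(373 + 39.7 + 1.69) = 20.4
Q = 169, so δQ/Q = 20.4/169 = 0.120.

12.0%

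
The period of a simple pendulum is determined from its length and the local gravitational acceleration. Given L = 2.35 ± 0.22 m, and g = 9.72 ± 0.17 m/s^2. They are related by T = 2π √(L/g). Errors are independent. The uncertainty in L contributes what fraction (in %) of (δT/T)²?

(δT/T)² = (½·δL/L)² + (−½·δg/g)²
  L term: (0.5×0.0936)² = 0.00219
  g term: (-0.5×0.0175)² = 7.65e-05
Total = 0.00227. Share from L = 0.00219/0.00227 = 0.966.

96.6%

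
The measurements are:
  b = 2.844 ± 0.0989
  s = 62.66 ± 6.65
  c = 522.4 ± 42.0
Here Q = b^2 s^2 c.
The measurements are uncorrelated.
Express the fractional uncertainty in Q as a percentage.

23.7%

For a monomial Q ∝ b^2, s^2, c, fractional errors add in quadrature:
  (2·δb/b)² = (2×0.0348)² = 0.00484;  (2·δs/s)² = (2×0.106)² = 0.0451;  (1·δc/c)² = (1×0.0804)² = 0.00646
δQ/Q = √(0.0564) = 0.237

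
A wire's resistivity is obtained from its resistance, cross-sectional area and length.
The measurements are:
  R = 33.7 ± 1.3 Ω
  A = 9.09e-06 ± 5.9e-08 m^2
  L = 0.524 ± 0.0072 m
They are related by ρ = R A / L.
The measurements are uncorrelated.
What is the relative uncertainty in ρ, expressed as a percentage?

4.15%

Each factor contributes (exponent × relative error)² to (δρ/ρ)²:
  (1·δR/R)² = (1×0.0386)² = 0.00149;  (1·δA/A)² = (1×0.00649)² = 4.21e-05;  (-1·δL/L)² = (-1×0.0137)² = 0.000189
δρ/ρ = √(0.00172) = 0.0415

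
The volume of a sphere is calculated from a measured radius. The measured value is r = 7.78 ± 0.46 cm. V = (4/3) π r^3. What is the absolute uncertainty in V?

350 cm^3

Since V is a product/quotient, work with relative uncertainties:
  (3·δr/r)² = (3×0.0591)² = 0.0315
δV/V = √(0.0315) = 0.177
V = 1970 cm^3, so δV = 0.177 × 1970 = 350 cm^3.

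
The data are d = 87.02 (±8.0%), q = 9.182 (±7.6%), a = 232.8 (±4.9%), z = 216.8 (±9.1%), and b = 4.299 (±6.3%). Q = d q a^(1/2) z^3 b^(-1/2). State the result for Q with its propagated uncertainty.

(5.992 ± 1.78) × 10^10

For a monomial Q ∝ d, q, a^(1/2), z^3, b^(-1/2), fractional errors add in quadrature:
  (1·δd/d)² = (1×0.0800)² = 0.00640;  (1·δq/q)² = (1×0.0760)² = 0.00578;  (½·δa/a)² = (0.5×0.0490)² = 0.000600;  (3·δz/z)² = (3×0.0910)² = 0.0745;  (−½·δb/b)² = (-0.5×0.0630)² = 0.000992
δQ/Q = √(0.0883) = 0.297
Q = 5.992e+10, so δQ = 0.297 × 5.992e+10 = 1.78e+10.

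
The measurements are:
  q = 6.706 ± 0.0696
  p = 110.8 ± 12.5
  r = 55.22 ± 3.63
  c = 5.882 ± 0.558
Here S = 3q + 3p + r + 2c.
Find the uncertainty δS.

S is a linear combination, so absolute uncertainties add in quadrature:
  (3·δq)² = 0.0436;  (3·δp)² = 1410;  (δr)² = 13.2;  (2·δc)² = 1.25
δS = √(1420) = 37.7

37.7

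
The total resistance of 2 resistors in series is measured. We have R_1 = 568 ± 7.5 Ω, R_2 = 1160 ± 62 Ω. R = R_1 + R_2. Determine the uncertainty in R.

62.5 Ω

R is a linear combination, so absolute uncertainties add in quadrature:
  (δR_1)² = 56.2;  (δR_2)² = 3840
δR = √(3900) = 62.5 Ω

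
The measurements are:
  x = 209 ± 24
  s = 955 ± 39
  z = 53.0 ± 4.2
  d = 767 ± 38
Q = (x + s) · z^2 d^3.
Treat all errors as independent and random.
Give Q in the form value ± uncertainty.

Let u = x + s = 1160. δu = √(δx² + δs²) = √(576 + 1520) = 45.8, so δu/u = 0.0393.
Q is then a monomial in u, z, d:
δQ/Q = √((δu/u)² + (2·δz/z)² + (3·δd/d)²) = √(0.00155 + 0.0251 + 0.0221) = 0.221
Q = 1.48e+15, so δQ = 0.221 × 1.48e+15 = 3.26e+14.

(1.48 ± 0.326) × 10^15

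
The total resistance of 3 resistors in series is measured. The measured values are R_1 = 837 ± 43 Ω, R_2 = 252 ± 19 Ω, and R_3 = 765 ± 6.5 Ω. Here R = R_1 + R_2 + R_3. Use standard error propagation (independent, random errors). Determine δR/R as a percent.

Each term contributes (cᵢ δxᵢ)² to (δR)²:
  (δR_1)² = 1850;  (δR_2)² = 361;  (δR_3)² = 42.2
δR = √(2250) = 47.5 Ω
R = 1850 Ω, so δR/R = 47.5/1850 = 0.0256.

2.56%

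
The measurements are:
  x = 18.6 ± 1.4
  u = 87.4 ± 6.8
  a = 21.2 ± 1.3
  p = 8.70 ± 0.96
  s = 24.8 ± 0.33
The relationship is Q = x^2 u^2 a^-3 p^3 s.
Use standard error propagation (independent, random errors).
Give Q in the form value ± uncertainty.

Products/powers → add relative errors in quadrature, weighted by exponent:
  (2·δx/x)² = (2×0.0753)² = 0.0227;  (2·δu/u)² = (2×0.0778)² = 0.0242;  (-3·δa/a)² = (-3×0.0613)² = 0.0338;  (3·δp/p)² = (3×0.110)² = 0.110;  (1·δs/s)² = (1×0.0133)² = 0.000177
δQ/Q = √(0.190) = 0.436
Q = 4.53e+06, so δQ = 0.436 × 4.53e+06 = 1.98e+06.

(4.53 ± 1.98) × 10^6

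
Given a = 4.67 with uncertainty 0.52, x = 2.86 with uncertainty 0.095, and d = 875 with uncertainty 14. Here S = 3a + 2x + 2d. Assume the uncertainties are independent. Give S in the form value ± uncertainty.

S is a linear combination, so absolute uncertainties add in quadrature:
  (3·δa)² = 2.43;  (2·δx)² = 0.0361;  (2·δd)² = 784
δS = √(786) = 28.0
S = 1770.

1770 ± 28.0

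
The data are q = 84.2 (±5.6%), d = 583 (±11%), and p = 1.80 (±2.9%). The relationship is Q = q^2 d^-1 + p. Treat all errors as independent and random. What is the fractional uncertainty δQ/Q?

Let w = q^2·d^-1 = 12.2. δw/w = √((2·δq/q)² + (-1·δd/d)²) = √(0.0125 + 0.0121) = 0.157, so δw = 1.91.
Q = w + p: δQ = √(δw² + δp²) = √(3.64 + 0.00272) = 1.91
Q = 14.0, so δQ/Q = 1.91/14.0 = 0.137.

0.137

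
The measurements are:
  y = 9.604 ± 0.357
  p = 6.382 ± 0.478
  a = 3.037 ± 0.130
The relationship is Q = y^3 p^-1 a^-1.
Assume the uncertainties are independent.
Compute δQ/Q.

Since Q is a product/quotient, work with relative uncertainties:
  (3·δy/y)² = (3×0.0372)² = 0.0124;  (-1·δp/p)² = (-1×0.0749)² = 0.00561;  (-1·δa/a)² = (-1×0.0428)² = 0.00183
δQ/Q = √(0.0199) = 0.141

0.141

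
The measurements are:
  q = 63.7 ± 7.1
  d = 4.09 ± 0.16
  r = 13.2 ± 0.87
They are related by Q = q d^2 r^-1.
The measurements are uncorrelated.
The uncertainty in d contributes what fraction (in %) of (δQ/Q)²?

26.7%

(δQ/Q)² = (1·δq/q)² + (2·δd/d)² + (-1·δr/r)²
  q term: (1×0.111)² = 0.0124
  d term: (2×0.0391)² = 0.00612
  r term: (-1×0.0659)² = 0.00434
Total = 0.0229. Share from d = 0.00612/0.0229 = 0.267.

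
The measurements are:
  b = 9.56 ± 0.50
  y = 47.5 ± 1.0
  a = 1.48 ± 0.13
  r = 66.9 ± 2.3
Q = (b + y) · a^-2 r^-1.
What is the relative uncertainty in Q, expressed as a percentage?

Let u = b + y = 57.1. δu = √(δb² + δy²) = √(0.250 + 1.00) = 1.12, so δu/u = 0.0196.
Q is then a monomial in u, a, r:
δQ/Q = √((δu/u)² + (-2·δa/a)² + (-1·δr/r)²) = √(0.000384 + 0.0309 + 0.00118) = 0.180

18.0%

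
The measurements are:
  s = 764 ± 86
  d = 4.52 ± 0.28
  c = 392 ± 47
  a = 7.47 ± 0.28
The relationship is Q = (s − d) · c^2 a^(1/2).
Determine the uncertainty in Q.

Let u = s − d = 759. δu = √(δs² + δd²) = √(7400 + 0.0784) = 86.0, so δu/u = 0.113.
Q is then a monomial in u, c, a:
δQ/Q = √((δu/u)² + (2·δc/c)² + (½·δa/a)²) = √(0.0128 + 0.0575 + 0.000351) = 0.266
Q = 3.19e+08, so δQ = 0.266 × 3.19e+08 = 8.48e+07.

8.48e+07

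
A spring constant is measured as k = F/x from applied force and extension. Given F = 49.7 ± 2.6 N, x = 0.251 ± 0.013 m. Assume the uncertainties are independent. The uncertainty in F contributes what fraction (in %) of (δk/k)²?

(δk/k)² = (1·δF/F)² + (-1·δx/x)²
  F term: (1×0.0523)² = 0.00274
  x term: (-1×0.0518)² = 0.00268
Total = 0.00542. Share from F = 0.00274/0.00542 = 0.505.

50.5%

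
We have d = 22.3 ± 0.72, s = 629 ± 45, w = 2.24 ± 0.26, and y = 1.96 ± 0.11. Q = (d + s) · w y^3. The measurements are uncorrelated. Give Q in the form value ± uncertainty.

Let u = d + s = 651. δu = √(δd² + δs²) = √(0.518 + 2020) = 45.0, so δu/u = 0.0691.
Q is then a monomial in u, w, y:
δQ/Q = √((δu/u)² + (1·δw/w)² + (3·δy/y)²) = √(0.00478 + 0.0135 + 0.0283) = 0.216
Q = 11000, so δQ = 0.216 × 11000 = 2370.

11000 ± 2370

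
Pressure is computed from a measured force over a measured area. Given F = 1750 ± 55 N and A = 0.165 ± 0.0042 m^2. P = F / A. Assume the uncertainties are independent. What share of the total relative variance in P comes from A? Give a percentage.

39.6%

(δP/P)² = (1·δF/F)² + (-1·δA/A)²
  F term: (1×0.0314)² = 0.000988
  A term: (-1×0.0255)² = 0.000648
Total = 0.00164. Share from A = 0.000648/0.00164 = 0.396.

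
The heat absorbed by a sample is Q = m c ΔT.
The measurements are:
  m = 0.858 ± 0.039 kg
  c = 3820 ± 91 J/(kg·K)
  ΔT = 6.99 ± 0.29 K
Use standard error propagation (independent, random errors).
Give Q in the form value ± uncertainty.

22900 ± 1510 J

Products/powers → add relative errors in quadrature, weighted by exponent:
  (1·δm/m)² = (1×0.0455)² = 0.00207;  (1·δc/c)² = (1×0.0238)² = 0.000567;  (1·δΔT/ΔT)² = (1×0.0415)² = 0.00172
δQ/Q = √(0.00435) = 0.0660
Q = 22900 J, so δQ = 0.0660 × 22900 = 1510 J.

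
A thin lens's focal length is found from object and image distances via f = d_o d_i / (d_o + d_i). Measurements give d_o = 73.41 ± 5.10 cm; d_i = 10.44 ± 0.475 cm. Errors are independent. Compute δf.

∂f/∂d_o = (d_i/(d_o+d_i))² = 0.0155;  ∂f/∂d_i = (d_o/(d_o+d_i))² = 0.766
δf = √((∂f/∂d_o · δd_o)² + (∂f/∂d_i · δd_i)²) = √(0.00625 + 0.133) = 0.373 cm

0.373 cm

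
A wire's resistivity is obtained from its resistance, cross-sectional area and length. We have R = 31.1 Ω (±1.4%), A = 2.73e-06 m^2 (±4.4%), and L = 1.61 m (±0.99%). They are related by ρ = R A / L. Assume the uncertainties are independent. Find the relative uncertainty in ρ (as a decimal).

Since ρ is a product/quotient, work with relative uncertainties:
  (1·δR/R)² = (1×0.0140)² = 0.000196;  (1·δA/A)² = (1×0.0440)² = 0.00194;  (-1·δL/L)² = (-1×0.00990)² = 9.8e-05
δρ/ρ = √(0.00223) = 0.0472

0.0472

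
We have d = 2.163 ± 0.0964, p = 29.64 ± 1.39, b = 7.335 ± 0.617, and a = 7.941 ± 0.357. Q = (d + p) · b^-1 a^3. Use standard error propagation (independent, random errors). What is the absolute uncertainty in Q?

Let u = d + p = 31.80. δu = √(δd² + δp²) = √(0.00929 + 1.93) = 1.39, so δu/u = 0.0438.
Q is then a monomial in u, b, a:
δQ/Q = √((δu/u)² + (-1·δb/b)² + (3·δa/a)²) = √(0.00192 + 0.00708 + 0.0182) = 0.165
Q = 2171, so δQ = 0.165 × 2171 = 358.

358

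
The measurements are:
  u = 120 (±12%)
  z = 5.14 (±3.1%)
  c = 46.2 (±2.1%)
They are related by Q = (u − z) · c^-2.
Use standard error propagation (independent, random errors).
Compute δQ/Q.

Let w = u − z = 115. δw = √(δu² + δz²) = √(207 + 0.0254) = 14.4, so δw/w = 0.125.
Q is then a monomial in w, c:
δQ/Q = √((δw/w)² + (-2·δc/c)²) = √(0.0157 + 0.00176) = 0.132

0.132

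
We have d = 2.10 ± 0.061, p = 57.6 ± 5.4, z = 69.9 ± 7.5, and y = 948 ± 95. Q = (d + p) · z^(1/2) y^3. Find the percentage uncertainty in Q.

31.8%

Let u = d + p = 59.7. δu = √(δd² + δp²) = √(0.00372 + 29.2) = 5.40, so δu/u = 0.0905.
Q is then a monomial in u, z, y:
δQ/Q = √((δu/u)² + (½·δz/z)² + (3·δy/y)²) = √(0.00818 + 0.00288 + 0.0904) = 0.318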